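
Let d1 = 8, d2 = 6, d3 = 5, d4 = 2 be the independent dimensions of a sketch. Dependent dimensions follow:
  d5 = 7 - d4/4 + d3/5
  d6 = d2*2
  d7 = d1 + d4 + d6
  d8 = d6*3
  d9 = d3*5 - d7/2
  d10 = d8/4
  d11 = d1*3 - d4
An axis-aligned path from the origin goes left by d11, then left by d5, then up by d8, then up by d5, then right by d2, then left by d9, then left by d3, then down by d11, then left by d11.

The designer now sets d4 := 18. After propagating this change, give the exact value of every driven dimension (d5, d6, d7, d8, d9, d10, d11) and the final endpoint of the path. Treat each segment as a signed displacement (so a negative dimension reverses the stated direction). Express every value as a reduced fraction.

d5 = 7/2
d6 = 12
d7 = 38
d8 = 36
d9 = 6
d10 = 9
d11 = 6
endpoint = (-41/2, 67/2)

Apply edit: d4 := 18
  d5 = 7 - d4/4 + d3/5 = 7/2
  d6 = d2*2 = 12
  d7 = d1 + d4 + d6 = 38
  d8 = d6*3 = 36
  d9 = d3*5 - d7/2 = 6
  d10 = d8/4 = 9
  d11 = d1*3 - d4 = 6
Walk from origin (0, 0):
  seg 1: left by d11 = 6 → (-6, 0)
  seg 2: left by d5 = 7/2 → (-19/2, 0)
  seg 3: up by d8 = 36 → (-19/2, 36)
  seg 4: up by d5 = 7/2 → (-19/2, 79/2)
  seg 5: right by d2 = 6 → (-7/2, 79/2)
  seg 6: left by d9 = 6 → (-19/2, 79/2)
  seg 7: left by d3 = 5 → (-29/2, 79/2)
  seg 8: down by d11 = 6 → (-29/2, 67/2)
  seg 9: left by d11 = 6 → (-41/2, 67/2)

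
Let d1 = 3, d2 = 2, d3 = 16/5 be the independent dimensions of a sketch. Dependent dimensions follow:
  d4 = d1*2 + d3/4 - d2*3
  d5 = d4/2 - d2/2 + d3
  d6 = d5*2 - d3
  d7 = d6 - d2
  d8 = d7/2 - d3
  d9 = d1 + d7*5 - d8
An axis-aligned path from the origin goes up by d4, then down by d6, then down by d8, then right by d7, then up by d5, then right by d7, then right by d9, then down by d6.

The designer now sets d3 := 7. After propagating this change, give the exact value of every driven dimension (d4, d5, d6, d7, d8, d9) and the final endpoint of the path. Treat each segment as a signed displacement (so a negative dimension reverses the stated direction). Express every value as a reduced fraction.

d4 = 7/4
d5 = 55/8
d6 = 27/4
d7 = 19/4
d8 = -37/8
d9 = 251/8
endpoint = (327/8, -1/4)

Apply edit: d3 := 7
  d4 = d1*2 + d3/4 - d2*3 = 7/4
  d5 = d4/2 - d2/2 + d3 = 55/8
  d6 = d5*2 - d3 = 27/4
  d7 = d6 - d2 = 19/4
  d8 = d7/2 - d3 = -37/8
  d9 = d1 + d7*5 - d8 = 251/8
Walk from origin (0, 0):
  seg 1: up by d4 = 7/4 → (0, 7/4)
  seg 2: down by d6 = 27/4 → (0, -5)
  seg 3: down by d8 = -37/8 → (0, -3/8)
  seg 4: right by d7 = 19/4 → (19/4, -3/8)
  seg 5: up by d5 = 55/8 → (19/4, 13/2)
  seg 6: right by d7 = 19/4 → (19/2, 13/2)
  seg 7: right by d9 = 251/8 → (327/8, 13/2)
  seg 8: down by d6 = 27/4 → (327/8, -1/4)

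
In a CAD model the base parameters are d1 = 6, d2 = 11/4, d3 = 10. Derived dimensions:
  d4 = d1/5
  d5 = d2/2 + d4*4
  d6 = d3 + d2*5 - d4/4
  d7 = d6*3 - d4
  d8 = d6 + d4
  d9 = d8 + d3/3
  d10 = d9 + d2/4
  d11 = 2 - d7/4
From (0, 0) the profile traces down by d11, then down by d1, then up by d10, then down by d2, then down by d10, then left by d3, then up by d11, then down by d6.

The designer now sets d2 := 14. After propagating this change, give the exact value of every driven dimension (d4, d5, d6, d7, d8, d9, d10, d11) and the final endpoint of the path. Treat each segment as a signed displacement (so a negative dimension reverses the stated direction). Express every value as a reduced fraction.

d4 = 6/5
d5 = 59/5
d6 = 797/10
d7 = 2379/10
d8 = 809/10
d9 = 2527/30
d10 = 1316/15
d11 = -2299/40
endpoint = (-10, -997/10)

Apply edit: d2 := 14
  d4 = d1/5 = 6/5
  d5 = d2/2 + d4*4 = 59/5
  d6 = d3 + d2*5 - d4/4 = 797/10
  d7 = d6*3 - d4 = 2379/10
  d8 = d6 + d4 = 809/10
  d9 = d8 + d3/3 = 2527/30
  d10 = d9 + d2/4 = 1316/15
  d11 = 2 - d7/4 = -2299/40
Walk from origin (0, 0):
  seg 1: down by d11 = -2299/40 → (0, 2299/40)
  seg 2: down by d1 = 6 → (0, 2059/40)
  seg 3: up by d10 = 1316/15 → (0, 3341/24)
  seg 4: down by d2 = 14 → (0, 3005/24)
  seg 5: down by d10 = 1316/15 → (0, 1499/40)
  seg 6: left by d3 = 10 → (-10, 1499/40)
  seg 7: up by d11 = -2299/40 → (-10, -20)
  seg 8: down by d6 = 797/10 → (-10, -997/10)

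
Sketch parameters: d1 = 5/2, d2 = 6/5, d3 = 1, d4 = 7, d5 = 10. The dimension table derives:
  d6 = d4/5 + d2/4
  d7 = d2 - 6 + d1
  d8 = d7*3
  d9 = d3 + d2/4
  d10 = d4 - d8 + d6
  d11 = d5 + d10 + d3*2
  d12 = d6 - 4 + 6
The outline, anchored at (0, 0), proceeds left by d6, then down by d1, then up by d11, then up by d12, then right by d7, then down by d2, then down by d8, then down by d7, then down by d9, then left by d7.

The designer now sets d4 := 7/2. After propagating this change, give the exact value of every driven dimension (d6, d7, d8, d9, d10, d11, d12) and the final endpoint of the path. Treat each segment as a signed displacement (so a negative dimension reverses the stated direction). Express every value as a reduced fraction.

Apply edit: d4 := 7/2
  d6 = d4/5 + d2/4 = 1
  d7 = d2 - 6 + d1 = -23/10
  d8 = d7*3 = -69/10
  d9 = d3 + d2/4 = 13/10
  d10 = d4 - d8 + d6 = 57/5
  d11 = d5 + d10 + d3*2 = 117/5
  d12 = d6 - 4 + 6 = 3
Walk from origin (0, 0):
  seg 1: left by d6 = 1 → (-1, 0)
  seg 2: down by d1 = 5/2 → (-1, -5/2)
  seg 3: up by d11 = 117/5 → (-1, 209/10)
  seg 4: up by d12 = 3 → (-1, 239/10)
  seg 5: right by d7 = -23/10 → (-33/10, 239/10)
  seg 6: down by d2 = 6/5 → (-33/10, 227/10)
  seg 7: down by d8 = -69/10 → (-33/10, 148/5)
  seg 8: down by d7 = -23/10 → (-33/10, 319/10)
  seg 9: down by d9 = 13/10 → (-33/10, 153/5)
  seg 10: left by d7 = -23/10 → (-1, 153/5)

d6 = 1
d7 = -23/10
d8 = -69/10
d9 = 13/10
d10 = 57/5
d11 = 117/5
d12 = 3
endpoint = (-1, 153/5)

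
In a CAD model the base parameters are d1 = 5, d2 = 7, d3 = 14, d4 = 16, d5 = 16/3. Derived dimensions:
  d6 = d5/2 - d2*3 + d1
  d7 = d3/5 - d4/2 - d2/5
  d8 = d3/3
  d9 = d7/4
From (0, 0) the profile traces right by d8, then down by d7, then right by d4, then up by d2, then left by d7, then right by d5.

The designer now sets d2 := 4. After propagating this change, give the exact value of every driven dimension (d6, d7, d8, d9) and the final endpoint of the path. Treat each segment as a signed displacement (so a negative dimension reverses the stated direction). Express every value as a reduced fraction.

Apply edit: d2 := 4
  d6 = d5/2 - d2*3 + d1 = -13/3
  d7 = d3/5 - d4/2 - d2/5 = -6
  d8 = d3/3 = 14/3
  d9 = d7/4 = -3/2
Walk from origin (0, 0):
  seg 1: right by d8 = 14/3 → (14/3, 0)
  seg 2: down by d7 = -6 → (14/3, 6)
  seg 3: right by d4 = 16 → (62/3, 6)
  seg 4: up by d2 = 4 → (62/3, 10)
  seg 5: left by d7 = -6 → (80/3, 10)
  seg 6: right by d5 = 16/3 → (32, 10)

d6 = -13/3
d7 = -6
d8 = 14/3
d9 = -3/2
endpoint = (32, 10)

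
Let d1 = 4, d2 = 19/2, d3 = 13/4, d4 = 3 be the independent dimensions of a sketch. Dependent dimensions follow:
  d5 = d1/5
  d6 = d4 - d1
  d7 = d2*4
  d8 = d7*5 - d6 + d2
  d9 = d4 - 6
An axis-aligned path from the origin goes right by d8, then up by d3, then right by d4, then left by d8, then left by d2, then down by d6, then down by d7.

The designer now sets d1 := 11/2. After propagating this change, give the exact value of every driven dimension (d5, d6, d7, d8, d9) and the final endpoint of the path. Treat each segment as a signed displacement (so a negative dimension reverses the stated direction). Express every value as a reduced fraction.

Apply edit: d1 := 11/2
  d5 = d1/5 = 11/10
  d6 = d4 - d1 = -5/2
  d7 = d2*4 = 38
  d8 = d7*5 - d6 + d2 = 202
  d9 = d4 - 6 = -3
Walk from origin (0, 0):
  seg 1: right by d8 = 202 → (202, 0)
  seg 2: up by d3 = 13/4 → (202, 13/4)
  seg 3: right by d4 = 3 → (205, 13/4)
  seg 4: left by d8 = 202 → (3, 13/4)
  seg 5: left by d2 = 19/2 → (-13/2, 13/4)
  seg 6: down by d6 = -5/2 → (-13/2, 23/4)
  seg 7: down by d7 = 38 → (-13/2, -129/4)

d5 = 11/10
d6 = -5/2
d7 = 38
d8 = 202
d9 = -3
endpoint = (-13/2, -129/4)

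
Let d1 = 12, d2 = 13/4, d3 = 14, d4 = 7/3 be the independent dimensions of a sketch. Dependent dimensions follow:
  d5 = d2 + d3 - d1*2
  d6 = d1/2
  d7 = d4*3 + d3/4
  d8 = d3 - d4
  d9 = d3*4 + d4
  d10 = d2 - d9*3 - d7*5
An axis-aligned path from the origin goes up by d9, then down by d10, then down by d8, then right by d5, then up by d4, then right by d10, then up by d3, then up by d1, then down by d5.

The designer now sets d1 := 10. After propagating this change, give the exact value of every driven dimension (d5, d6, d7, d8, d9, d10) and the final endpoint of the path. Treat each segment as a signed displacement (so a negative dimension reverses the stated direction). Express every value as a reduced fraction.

Apply edit: d1 := 10
  d5 = d2 + d3 - d1*2 = -11/4
  d6 = d1/2 = 5
  d7 = d4*3 + d3/4 = 21/2
  d8 = d3 - d4 = 35/3
  d9 = d3*4 + d4 = 175/3
  d10 = d2 - d9*3 - d7*5 = -897/4
Walk from origin (0, 0):
  seg 1: up by d9 = 175/3 → (0, 175/3)
  seg 2: down by d10 = -897/4 → (0, 3391/12)
  seg 3: down by d8 = 35/3 → (0, 3251/12)
  seg 4: right by d5 = -11/4 → (-11/4, 3251/12)
  seg 5: up by d4 = 7/3 → (-11/4, 1093/4)
  seg 6: right by d10 = -897/4 → (-227, 1093/4)
  seg 7: up by d3 = 14 → (-227, 1149/4)
  seg 8: up by d1 = 10 → (-227, 1189/4)
  seg 9: down by d5 = -11/4 → (-227, 300)

d5 = -11/4
d6 = 5
d7 = 21/2
d8 = 35/3
d9 = 175/3
d10 = -897/4
endpoint = (-227, 300)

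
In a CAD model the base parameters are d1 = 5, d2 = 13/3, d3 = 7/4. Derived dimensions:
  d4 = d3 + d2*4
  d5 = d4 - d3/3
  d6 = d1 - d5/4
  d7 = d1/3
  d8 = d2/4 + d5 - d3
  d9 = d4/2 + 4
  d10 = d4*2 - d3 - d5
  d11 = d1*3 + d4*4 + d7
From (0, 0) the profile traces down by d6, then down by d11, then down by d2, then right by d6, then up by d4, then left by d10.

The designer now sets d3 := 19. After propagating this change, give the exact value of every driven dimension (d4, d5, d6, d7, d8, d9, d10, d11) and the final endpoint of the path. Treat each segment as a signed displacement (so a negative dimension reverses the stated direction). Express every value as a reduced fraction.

Apply edit: d3 := 19
  d4 = d3 + d2*4 = 109/3
  d5 = d4 - d3/3 = 30
  d6 = d1 - d5/4 = -5/2
  d7 = d1/3 = 5/3
  d8 = d2/4 + d5 - d3 = 145/12
  d9 = d4/2 + 4 = 133/6
  d10 = d4*2 - d3 - d5 = 71/3
  d11 = d1*3 + d4*4 + d7 = 162
Walk from origin (0, 0):
  seg 1: down by d6 = -5/2 → (0, 5/2)
  seg 2: down by d11 = 162 → (0, -319/2)
  seg 3: down by d2 = 13/3 → (0, -983/6)
  seg 4: right by d6 = -5/2 → (-5/2, -983/6)
  seg 5: up by d4 = 109/3 → (-5/2, -255/2)
  seg 6: left by d10 = 71/3 → (-157/6, -255/2)

d4 = 109/3
d5 = 30
d6 = -5/2
d7 = 5/3
d8 = 145/12
d9 = 133/6
d10 = 71/3
d11 = 162
endpoint = (-157/6, -255/2)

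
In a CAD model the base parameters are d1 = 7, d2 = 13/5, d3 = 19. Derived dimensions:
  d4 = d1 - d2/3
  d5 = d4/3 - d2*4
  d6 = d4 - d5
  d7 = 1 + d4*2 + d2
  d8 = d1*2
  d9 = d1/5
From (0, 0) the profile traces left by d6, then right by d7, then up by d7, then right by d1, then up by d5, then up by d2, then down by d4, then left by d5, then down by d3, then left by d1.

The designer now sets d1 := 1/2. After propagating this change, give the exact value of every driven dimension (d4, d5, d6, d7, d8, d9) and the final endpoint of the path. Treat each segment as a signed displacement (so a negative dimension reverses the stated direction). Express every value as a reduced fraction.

d4 = -11/30
d5 = -947/90
d6 = 457/45
d7 = 43/15
d8 = 1
d9 = 1/10
endpoint = (97/30, -1066/45)

Apply edit: d1 := 1/2
  d4 = d1 - d2/3 = -11/30
  d5 = d4/3 - d2*4 = -947/90
  d6 = d4 - d5 = 457/45
  d7 = 1 + d4*2 + d2 = 43/15
  d8 = d1*2 = 1
  d9 = d1/5 = 1/10
Walk from origin (0, 0):
  seg 1: left by d6 = 457/45 → (-457/45, 0)
  seg 2: right by d7 = 43/15 → (-328/45, 0)
  seg 3: up by d7 = 43/15 → (-328/45, 43/15)
  seg 4: right by d1 = 1/2 → (-611/90, 43/15)
  seg 5: up by d5 = -947/90 → (-611/90, -689/90)
  seg 6: up by d2 = 13/5 → (-611/90, -91/18)
  seg 7: down by d4 = -11/30 → (-611/90, -211/45)
  seg 8: left by d5 = -947/90 → (56/15, -211/45)
  seg 9: down by d3 = 19 → (56/15, -1066/45)
  seg 10: left by d1 = 1/2 → (97/30, -1066/45)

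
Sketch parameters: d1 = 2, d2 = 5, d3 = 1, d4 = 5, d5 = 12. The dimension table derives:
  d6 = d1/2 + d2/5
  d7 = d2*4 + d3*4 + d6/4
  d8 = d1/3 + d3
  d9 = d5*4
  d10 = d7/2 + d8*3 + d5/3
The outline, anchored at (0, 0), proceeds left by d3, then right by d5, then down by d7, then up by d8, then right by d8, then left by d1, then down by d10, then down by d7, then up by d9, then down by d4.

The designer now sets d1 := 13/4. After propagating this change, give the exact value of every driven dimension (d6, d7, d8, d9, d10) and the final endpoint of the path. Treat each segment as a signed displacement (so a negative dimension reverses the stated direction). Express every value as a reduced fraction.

Apply edit: d1 := 13/4
  d6 = d1/2 + d2/5 = 21/8
  d7 = d2*4 + d3*4 + d6/4 = 789/32
  d8 = d1/3 + d3 = 25/12
  d9 = d5*4 = 48
  d10 = d7/2 + d8*3 + d5/3 = 1445/64
Walk from origin (0, 0):
  seg 1: left by d3 = 1 → (-1, 0)
  seg 2: right by d5 = 12 → (11, 0)
  seg 3: down by d7 = 789/32 → (11, -789/32)
  seg 4: up by d8 = 25/12 → (11, -2167/96)
  seg 5: right by d8 = 25/12 → (157/12, -2167/96)
  seg 6: left by d1 = 13/4 → (59/6, -2167/96)
  seg 7: down by d10 = 1445/64 → (59/6, -8669/192)
  seg 8: down by d7 = 789/32 → (59/6, -13403/192)
  seg 9: up by d9 = 48 → (59/6, -4187/192)
  seg 10: down by d4 = 5 → (59/6, -5147/192)

d6 = 21/8
d7 = 789/32
d8 = 25/12
d9 = 48
d10 = 1445/64
endpoint = (59/6, -5147/192)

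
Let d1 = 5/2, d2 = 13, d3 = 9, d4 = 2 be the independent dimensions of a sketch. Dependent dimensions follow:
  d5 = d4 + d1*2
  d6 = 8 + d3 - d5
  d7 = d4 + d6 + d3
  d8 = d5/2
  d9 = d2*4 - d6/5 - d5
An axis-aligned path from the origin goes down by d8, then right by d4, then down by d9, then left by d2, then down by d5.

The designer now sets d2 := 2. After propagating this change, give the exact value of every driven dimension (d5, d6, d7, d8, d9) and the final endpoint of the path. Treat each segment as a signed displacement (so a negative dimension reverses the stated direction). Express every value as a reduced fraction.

d5 = 7
d6 = 10
d7 = 21
d8 = 7/2
d9 = -1
endpoint = (0, -19/2)

Apply edit: d2 := 2
  d5 = d4 + d1*2 = 7
  d6 = 8 + d3 - d5 = 10
  d7 = d4 + d6 + d3 = 21
  d8 = d5/2 = 7/2
  d9 = d2*4 - d6/5 - d5 = -1
Walk from origin (0, 0):
  seg 1: down by d8 = 7/2 → (0, -7/2)
  seg 2: right by d4 = 2 → (2, -7/2)
  seg 3: down by d9 = -1 → (2, -5/2)
  seg 4: left by d2 = 2 → (0, -5/2)
  seg 5: down by d5 = 7 → (0, -19/2)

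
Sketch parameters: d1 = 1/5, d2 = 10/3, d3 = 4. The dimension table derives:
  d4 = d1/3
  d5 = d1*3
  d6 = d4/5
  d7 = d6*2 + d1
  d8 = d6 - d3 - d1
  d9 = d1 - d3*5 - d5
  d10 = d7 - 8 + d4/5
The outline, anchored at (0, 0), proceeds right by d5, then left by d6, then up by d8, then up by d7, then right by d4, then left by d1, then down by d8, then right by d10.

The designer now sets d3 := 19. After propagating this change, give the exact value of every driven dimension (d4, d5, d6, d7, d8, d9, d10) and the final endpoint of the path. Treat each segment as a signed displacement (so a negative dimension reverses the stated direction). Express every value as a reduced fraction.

Apply edit: d3 := 19
  d4 = d1/3 = 1/15
  d5 = d1*3 = 3/5
  d6 = d4/5 = 1/75
  d7 = d6*2 + d1 = 17/75
  d8 = d6 - d3 - d1 = -1439/75
  d9 = d1 - d3*5 - d5 = -477/5
  d10 = d7 - 8 + d4/5 = -194/25
Walk from origin (0, 0):
  seg 1: right by d5 = 3/5 → (3/5, 0)
  seg 2: left by d6 = 1/75 → (44/75, 0)
  seg 3: up by d8 = -1439/75 → (44/75, -1439/75)
  seg 4: up by d7 = 17/75 → (44/75, -474/25)
  seg 5: right by d4 = 1/15 → (49/75, -474/25)
  seg 6: left by d1 = 1/5 → (34/75, -474/25)
  seg 7: down by d8 = -1439/75 → (34/75, 17/75)
  seg 8: right by d10 = -194/25 → (-548/75, 17/75)

d4 = 1/15
d5 = 3/5
d6 = 1/75
d7 = 17/75
d8 = -1439/75
d9 = -477/5
d10 = -194/25
endpoint = (-548/75, 17/75)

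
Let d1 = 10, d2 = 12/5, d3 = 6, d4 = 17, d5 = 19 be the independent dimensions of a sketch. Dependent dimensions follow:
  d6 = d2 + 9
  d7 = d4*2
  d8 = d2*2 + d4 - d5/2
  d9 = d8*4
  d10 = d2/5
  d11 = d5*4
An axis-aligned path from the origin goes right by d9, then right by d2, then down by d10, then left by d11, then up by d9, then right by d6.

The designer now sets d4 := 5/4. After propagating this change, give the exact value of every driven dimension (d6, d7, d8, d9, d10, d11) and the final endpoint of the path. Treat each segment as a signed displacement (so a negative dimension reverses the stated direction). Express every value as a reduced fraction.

Apply edit: d4 := 5/4
  d6 = d2 + 9 = 57/5
  d7 = d4*2 = 5/2
  d8 = d2*2 + d4 - d5/2 = -69/20
  d9 = d8*4 = -69/5
  d10 = d2/5 = 12/25
  d11 = d5*4 = 76
Walk from origin (0, 0):
  seg 1: right by d9 = -69/5 → (-69/5, 0)
  seg 2: right by d2 = 12/5 → (-57/5, 0)
  seg 3: down by d10 = 12/25 → (-57/5, -12/25)
  seg 4: left by d11 = 76 → (-437/5, -12/25)
  seg 5: up by d9 = -69/5 → (-437/5, -357/25)
  seg 6: right by d6 = 57/5 → (-76, -357/25)

d6 = 57/5
d7 = 5/2
d8 = -69/20
d9 = -69/5
d10 = 12/25
d11 = 76
endpoint = (-76, -357/25)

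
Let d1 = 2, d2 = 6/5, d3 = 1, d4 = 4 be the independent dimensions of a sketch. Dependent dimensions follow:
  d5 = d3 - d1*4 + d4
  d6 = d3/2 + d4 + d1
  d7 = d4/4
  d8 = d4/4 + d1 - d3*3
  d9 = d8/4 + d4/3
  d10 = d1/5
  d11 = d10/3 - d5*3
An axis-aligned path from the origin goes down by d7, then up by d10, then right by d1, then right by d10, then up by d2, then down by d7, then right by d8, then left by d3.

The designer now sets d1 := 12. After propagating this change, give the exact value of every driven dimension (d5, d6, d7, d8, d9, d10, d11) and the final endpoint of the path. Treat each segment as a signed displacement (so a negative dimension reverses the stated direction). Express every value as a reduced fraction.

Apply edit: d1 := 12
  d5 = d3 - d1*4 + d4 = -43
  d6 = d3/2 + d4 + d1 = 33/2
  d7 = d4/4 = 1
  d8 = d4/4 + d1 - d3*3 = 10
  d9 = d8/4 + d4/3 = 23/6
  d10 = d1/5 = 12/5
  d11 = d10/3 - d5*3 = 649/5
Walk from origin (0, 0):
  seg 1: down by d7 = 1 → (0, -1)
  seg 2: up by d10 = 12/5 → (0, 7/5)
  seg 3: right by d1 = 12 → (12, 7/5)
  seg 4: right by d10 = 12/5 → (72/5, 7/5)
  seg 5: up by d2 = 6/5 → (72/5, 13/5)
  seg 6: down by d7 = 1 → (72/5, 8/5)
  seg 7: right by d8 = 10 → (122/5, 8/5)
  seg 8: left by d3 = 1 → (117/5, 8/5)

d5 = -43
d6 = 33/2
d7 = 1
d8 = 10
d9 = 23/6
d10 = 12/5
d11 = 649/5
endpoint = (117/5, 8/5)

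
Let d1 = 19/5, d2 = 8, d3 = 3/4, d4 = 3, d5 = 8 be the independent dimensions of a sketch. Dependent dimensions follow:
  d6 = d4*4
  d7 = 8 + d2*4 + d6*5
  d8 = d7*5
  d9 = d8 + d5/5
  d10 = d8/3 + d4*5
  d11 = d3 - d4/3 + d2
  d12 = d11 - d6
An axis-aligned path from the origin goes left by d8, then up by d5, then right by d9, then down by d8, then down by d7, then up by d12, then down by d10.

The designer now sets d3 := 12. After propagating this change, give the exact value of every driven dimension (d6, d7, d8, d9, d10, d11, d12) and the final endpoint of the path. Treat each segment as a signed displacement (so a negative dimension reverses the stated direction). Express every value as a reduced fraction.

d6 = 12
d7 = 100
d8 = 500
d9 = 2508/5
d10 = 545/3
d11 = 19
d12 = 7
endpoint = (8/5, -2300/3)

Apply edit: d3 := 12
  d6 = d4*4 = 12
  d7 = 8 + d2*4 + d6*5 = 100
  d8 = d7*5 = 500
  d9 = d8 + d5/5 = 2508/5
  d10 = d8/3 + d4*5 = 545/3
  d11 = d3 - d4/3 + d2 = 19
  d12 = d11 - d6 = 7
Walk from origin (0, 0):
  seg 1: left by d8 = 500 → (-500, 0)
  seg 2: up by d5 = 8 → (-500, 8)
  seg 3: right by d9 = 2508/5 → (8/5, 8)
  seg 4: down by d8 = 500 → (8/5, -492)
  seg 5: down by d7 = 100 → (8/5, -592)
  seg 6: up by d12 = 7 → (8/5, -585)
  seg 7: down by d10 = 545/3 → (8/5, -2300/3)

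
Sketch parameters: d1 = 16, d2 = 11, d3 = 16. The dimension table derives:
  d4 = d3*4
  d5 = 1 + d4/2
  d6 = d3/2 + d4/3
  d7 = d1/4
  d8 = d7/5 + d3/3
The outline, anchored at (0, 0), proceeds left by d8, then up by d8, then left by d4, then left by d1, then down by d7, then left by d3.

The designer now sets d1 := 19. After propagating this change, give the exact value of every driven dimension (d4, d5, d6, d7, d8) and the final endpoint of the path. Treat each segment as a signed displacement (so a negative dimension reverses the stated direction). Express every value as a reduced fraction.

Apply edit: d1 := 19
  d4 = d3*4 = 64
  d5 = 1 + d4/2 = 33
  d6 = d3/2 + d4/3 = 88/3
  d7 = d1/4 = 19/4
  d8 = d7/5 + d3/3 = 377/60
Walk from origin (0, 0):
  seg 1: left by d8 = 377/60 → (-377/60, 0)
  seg 2: up by d8 = 377/60 → (-377/60, 377/60)
  seg 3: left by d4 = 64 → (-4217/60, 377/60)
  seg 4: left by d1 = 19 → (-5357/60, 377/60)
  seg 5: down by d7 = 19/4 → (-5357/60, 23/15)
  seg 6: left by d3 = 16 → (-6317/60, 23/15)

d4 = 64
d5 = 33
d6 = 88/3
d7 = 19/4
d8 = 377/60
endpoint = (-6317/60, 23/15)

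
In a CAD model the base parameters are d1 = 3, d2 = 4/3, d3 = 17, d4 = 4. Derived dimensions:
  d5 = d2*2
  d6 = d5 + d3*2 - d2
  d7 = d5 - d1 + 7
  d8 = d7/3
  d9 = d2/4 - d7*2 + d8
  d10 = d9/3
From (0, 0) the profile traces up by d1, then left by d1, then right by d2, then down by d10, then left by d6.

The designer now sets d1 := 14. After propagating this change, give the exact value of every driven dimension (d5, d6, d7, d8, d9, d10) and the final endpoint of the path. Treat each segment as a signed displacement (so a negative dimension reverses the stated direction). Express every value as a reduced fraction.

Apply edit: d1 := 14
  d5 = d2*2 = 8/3
  d6 = d5 + d3*2 - d2 = 106/3
  d7 = d5 - d1 + 7 = -13/3
  d8 = d7/3 = -13/9
  d9 = d2/4 - d7*2 + d8 = 68/9
  d10 = d9/3 = 68/27
Walk from origin (0, 0):
  seg 1: up by d1 = 14 → (0, 14)
  seg 2: left by d1 = 14 → (-14, 14)
  seg 3: right by d2 = 4/3 → (-38/3, 14)
  seg 4: down by d10 = 68/27 → (-38/3, 310/27)
  seg 5: left by d6 = 106/3 → (-48, 310/27)

d5 = 8/3
d6 = 106/3
d7 = -13/3
d8 = -13/9
d9 = 68/9
d10 = 68/27
endpoint = (-48, 310/27)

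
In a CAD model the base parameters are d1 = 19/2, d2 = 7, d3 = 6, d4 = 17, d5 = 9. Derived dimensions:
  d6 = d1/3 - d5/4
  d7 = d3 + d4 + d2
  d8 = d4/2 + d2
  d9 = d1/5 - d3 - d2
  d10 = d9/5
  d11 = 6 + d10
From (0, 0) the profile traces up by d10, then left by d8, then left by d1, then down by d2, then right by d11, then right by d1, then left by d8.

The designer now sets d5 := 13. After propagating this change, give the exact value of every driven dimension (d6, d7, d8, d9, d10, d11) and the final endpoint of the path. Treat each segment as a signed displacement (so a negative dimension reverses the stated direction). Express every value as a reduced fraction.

Apply edit: d5 := 13
  d6 = d1/3 - d5/4 = -1/12
  d7 = d3 + d4 + d2 = 30
  d8 = d4/2 + d2 = 31/2
  d9 = d1/5 - d3 - d2 = -111/10
  d10 = d9/5 = -111/50
  d11 = 6 + d10 = 189/50
Walk from origin (0, 0):
  seg 1: up by d10 = -111/50 → (0, -111/50)
  seg 2: left by d8 = 31/2 → (-31/2, -111/50)
  seg 3: left by d1 = 19/2 → (-25, -111/50)
  seg 4: down by d2 = 7 → (-25, -461/50)
  seg 5: right by d11 = 189/50 → (-1061/50, -461/50)
  seg 6: right by d1 = 19/2 → (-293/25, -461/50)
  seg 7: left by d8 = 31/2 → (-1361/50, -461/50)

d6 = -1/12
d7 = 30
d8 = 31/2
d9 = -111/10
d10 = -111/50
d11 = 189/50
endpoint = (-1361/50, -461/50)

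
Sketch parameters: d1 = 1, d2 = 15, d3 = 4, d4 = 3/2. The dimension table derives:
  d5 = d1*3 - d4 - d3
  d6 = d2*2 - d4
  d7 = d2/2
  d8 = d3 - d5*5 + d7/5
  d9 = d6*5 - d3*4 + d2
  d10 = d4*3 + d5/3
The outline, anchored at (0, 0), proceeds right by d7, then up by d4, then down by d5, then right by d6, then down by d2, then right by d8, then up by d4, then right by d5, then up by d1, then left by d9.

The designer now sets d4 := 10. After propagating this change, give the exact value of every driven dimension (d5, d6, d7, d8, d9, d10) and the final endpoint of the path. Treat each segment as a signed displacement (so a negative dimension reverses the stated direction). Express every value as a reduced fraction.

d5 = -11
d6 = 20
d7 = 15/2
d8 = 121/2
d9 = 99
d10 = 79/3
endpoint = (-22, 17)

Apply edit: d4 := 10
  d5 = d1*3 - d4 - d3 = -11
  d6 = d2*2 - d4 = 20
  d7 = d2/2 = 15/2
  d8 = d3 - d5*5 + d7/5 = 121/2
  d9 = d6*5 - d3*4 + d2 = 99
  d10 = d4*3 + d5/3 = 79/3
Walk from origin (0, 0):
  seg 1: right by d7 = 15/2 → (15/2, 0)
  seg 2: up by d4 = 10 → (15/2, 10)
  seg 3: down by d5 = -11 → (15/2, 21)
  seg 4: right by d6 = 20 → (55/2, 21)
  seg 5: down by d2 = 15 → (55/2, 6)
  seg 6: right by d8 = 121/2 → (88, 6)
  seg 7: up by d4 = 10 → (88, 16)
  seg 8: right by d5 = -11 → (77, 16)
  seg 9: up by d1 = 1 → (77, 17)
  seg 10: left by d9 = 99 → (-22, 17)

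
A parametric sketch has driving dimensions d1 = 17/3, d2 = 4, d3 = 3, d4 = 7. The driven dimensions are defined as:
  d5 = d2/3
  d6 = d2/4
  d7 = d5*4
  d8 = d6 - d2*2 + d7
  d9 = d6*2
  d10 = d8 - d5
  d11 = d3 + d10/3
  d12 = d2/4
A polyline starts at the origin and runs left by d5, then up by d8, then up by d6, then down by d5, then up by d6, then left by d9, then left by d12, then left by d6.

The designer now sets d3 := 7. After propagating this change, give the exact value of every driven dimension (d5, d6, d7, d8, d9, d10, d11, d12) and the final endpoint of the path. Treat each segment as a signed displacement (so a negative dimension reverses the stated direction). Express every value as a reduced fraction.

d5 = 4/3
d6 = 1
d7 = 16/3
d8 = -5/3
d9 = 2
d10 = -3
d11 = 6
d12 = 1
endpoint = (-16/3, -1)

Apply edit: d3 := 7
  d5 = d2/3 = 4/3
  d6 = d2/4 = 1
  d7 = d5*4 = 16/3
  d8 = d6 - d2*2 + d7 = -5/3
  d9 = d6*2 = 2
  d10 = d8 - d5 = -3
  d11 = d3 + d10/3 = 6
  d12 = d2/4 = 1
Walk from origin (0, 0):
  seg 1: left by d5 = 4/3 → (-4/3, 0)
  seg 2: up by d8 = -5/3 → (-4/3, -5/3)
  seg 3: up by d6 = 1 → (-4/3, -2/3)
  seg 4: down by d5 = 4/3 → (-4/3, -2)
  seg 5: up by d6 = 1 → (-4/3, -1)
  seg 6: left by d9 = 2 → (-10/3, -1)
  seg 7: left by d12 = 1 → (-13/3, -1)
  seg 8: left by d6 = 1 → (-16/3, -1)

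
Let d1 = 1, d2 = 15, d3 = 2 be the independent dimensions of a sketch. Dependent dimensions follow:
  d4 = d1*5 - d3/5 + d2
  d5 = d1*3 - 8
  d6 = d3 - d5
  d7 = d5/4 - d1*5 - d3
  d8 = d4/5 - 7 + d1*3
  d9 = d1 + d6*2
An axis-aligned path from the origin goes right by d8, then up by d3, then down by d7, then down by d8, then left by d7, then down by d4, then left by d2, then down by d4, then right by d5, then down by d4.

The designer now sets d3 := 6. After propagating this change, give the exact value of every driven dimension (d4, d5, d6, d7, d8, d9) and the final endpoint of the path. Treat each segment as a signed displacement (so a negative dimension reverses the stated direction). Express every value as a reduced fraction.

Apply edit: d3 := 6
  d4 = d1*5 - d3/5 + d2 = 94/5
  d5 = d1*3 - 8 = -5
  d6 = d3 - d5 = 11
  d7 = d5/4 - d1*5 - d3 = -49/4
  d8 = d4/5 - 7 + d1*3 = -6/25
  d9 = d1 + d6*2 = 23
Walk from origin (0, 0):
  seg 1: right by d8 = -6/25 → (-6/25, 0)
  seg 2: up by d3 = 6 → (-6/25, 6)
  seg 3: down by d7 = -49/4 → (-6/25, 73/4)
  seg 4: down by d8 = -6/25 → (-6/25, 1849/100)
  seg 5: left by d7 = -49/4 → (1201/100, 1849/100)
  seg 6: down by d4 = 94/5 → (1201/100, -31/100)
  seg 7: left by d2 = 15 → (-299/100, -31/100)
  seg 8: down by d4 = 94/5 → (-299/100, -1911/100)
  seg 9: right by d5 = -5 → (-799/100, -1911/100)
  seg 10: down by d4 = 94/5 → (-799/100, -3791/100)

d4 = 94/5
d5 = -5
d6 = 11
d7 = -49/4
d8 = -6/25
d9 = 23
endpoint = (-799/100, -3791/100)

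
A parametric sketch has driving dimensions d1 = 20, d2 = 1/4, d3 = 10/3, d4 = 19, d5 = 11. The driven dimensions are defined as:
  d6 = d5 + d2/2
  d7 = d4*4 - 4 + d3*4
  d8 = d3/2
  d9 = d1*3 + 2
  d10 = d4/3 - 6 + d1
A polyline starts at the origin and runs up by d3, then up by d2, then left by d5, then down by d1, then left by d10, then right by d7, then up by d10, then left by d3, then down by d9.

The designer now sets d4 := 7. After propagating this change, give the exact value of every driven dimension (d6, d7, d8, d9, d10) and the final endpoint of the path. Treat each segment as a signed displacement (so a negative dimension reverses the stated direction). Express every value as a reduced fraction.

Apply edit: d4 := 7
  d6 = d5 + d2/2 = 89/8
  d7 = d4*4 - 4 + d3*4 = 112/3
  d8 = d3/2 = 5/3
  d9 = d1*3 + 2 = 62
  d10 = d4/3 - 6 + d1 = 49/3
Walk from origin (0, 0):
  seg 1: up by d3 = 10/3 → (0, 10/3)
  seg 2: up by d2 = 1/4 → (0, 43/12)
  seg 3: left by d5 = 11 → (-11, 43/12)
  seg 4: down by d1 = 20 → (-11, -197/12)
  seg 5: left by d10 = 49/3 → (-82/3, -197/12)
  seg 6: right by d7 = 112/3 → (10, -197/12)
  seg 7: up by d10 = 49/3 → (10, -1/12)
  seg 8: left by d3 = 10/3 → (20/3, -1/12)
  seg 9: down by d9 = 62 → (20/3, -745/12)

d6 = 89/8
d7 = 112/3
d8 = 5/3
d9 = 62
d10 = 49/3
endpoint = (20/3, -745/12)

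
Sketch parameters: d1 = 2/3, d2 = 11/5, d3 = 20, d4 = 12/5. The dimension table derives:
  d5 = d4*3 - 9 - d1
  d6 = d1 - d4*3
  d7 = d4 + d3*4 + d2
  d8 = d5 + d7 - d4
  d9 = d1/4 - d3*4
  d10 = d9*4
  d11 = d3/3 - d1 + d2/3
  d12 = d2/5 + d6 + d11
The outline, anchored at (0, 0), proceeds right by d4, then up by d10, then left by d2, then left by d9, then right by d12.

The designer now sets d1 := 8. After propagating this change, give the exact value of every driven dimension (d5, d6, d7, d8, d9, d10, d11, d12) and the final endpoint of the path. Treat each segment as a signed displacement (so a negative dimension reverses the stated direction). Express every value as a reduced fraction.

d5 = -49/5
d6 = 4/5
d7 = 423/5
d8 = 362/5
d9 = -78
d10 = -312
d11 = -3/5
d12 = 16/25
endpoint = (1971/25, -312)

Apply edit: d1 := 8
  d5 = d4*3 - 9 - d1 = -49/5
  d6 = d1 - d4*3 = 4/5
  d7 = d4 + d3*4 + d2 = 423/5
  d8 = d5 + d7 - d4 = 362/5
  d9 = d1/4 - d3*4 = -78
  d10 = d9*4 = -312
  d11 = d3/3 - d1 + d2/3 = -3/5
  d12 = d2/5 + d6 + d11 = 16/25
Walk from origin (0, 0):
  seg 1: right by d4 = 12/5 → (12/5, 0)
  seg 2: up by d10 = -312 → (12/5, -312)
  seg 3: left by d2 = 11/5 → (1/5, -312)
  seg 4: left by d9 = -78 → (391/5, -312)
  seg 5: right by d12 = 16/25 → (1971/25, -312)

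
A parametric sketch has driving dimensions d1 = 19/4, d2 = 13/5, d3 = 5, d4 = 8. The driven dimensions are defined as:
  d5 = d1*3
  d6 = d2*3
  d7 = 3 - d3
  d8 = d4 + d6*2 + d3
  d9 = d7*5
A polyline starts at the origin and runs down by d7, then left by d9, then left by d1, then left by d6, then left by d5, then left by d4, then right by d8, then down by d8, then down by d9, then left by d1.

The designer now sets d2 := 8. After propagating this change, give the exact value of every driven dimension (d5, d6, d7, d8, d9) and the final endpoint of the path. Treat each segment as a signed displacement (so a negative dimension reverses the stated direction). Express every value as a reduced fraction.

Apply edit: d2 := 8
  d5 = d1*3 = 57/4
  d6 = d2*3 = 24
  d7 = 3 - d3 = -2
  d8 = d4 + d6*2 + d3 = 61
  d9 = d7*5 = -10
Walk from origin (0, 0):
  seg 1: down by d7 = -2 → (0, 2)
  seg 2: left by d9 = -10 → (10, 2)
  seg 3: left by d1 = 19/4 → (21/4, 2)
  seg 4: left by d6 = 24 → (-75/4, 2)
  seg 5: left by d5 = 57/4 → (-33, 2)
  seg 6: left by d4 = 8 → (-41, 2)
  seg 7: right by d8 = 61 → (20, 2)
  seg 8: down by d8 = 61 → (20, -59)
  seg 9: down by d9 = -10 → (20, -49)
  seg 10: left by d1 = 19/4 → (61/4, -49)

d5 = 57/4
d6 = 24
d7 = -2
d8 = 61
d9 = -10
endpoint = (61/4, -49)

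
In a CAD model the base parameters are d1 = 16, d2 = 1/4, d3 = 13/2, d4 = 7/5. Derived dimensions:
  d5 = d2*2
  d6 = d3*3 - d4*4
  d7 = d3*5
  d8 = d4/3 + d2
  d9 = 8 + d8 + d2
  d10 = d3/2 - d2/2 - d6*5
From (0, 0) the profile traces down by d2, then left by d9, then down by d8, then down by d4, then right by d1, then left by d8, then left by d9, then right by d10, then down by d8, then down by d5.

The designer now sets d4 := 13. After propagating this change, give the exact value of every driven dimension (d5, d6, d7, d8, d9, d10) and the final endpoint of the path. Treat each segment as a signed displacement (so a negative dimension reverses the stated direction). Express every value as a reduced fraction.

Apply edit: d4 := 13
  d5 = d2*2 = 1/2
  d6 = d3*3 - d4*4 = -65/2
  d7 = d3*5 = 65/2
  d8 = d4/3 + d2 = 55/12
  d9 = 8 + d8 + d2 = 77/6
  d10 = d3/2 - d2/2 - d6*5 = 1325/8
Walk from origin (0, 0):
  seg 1: down by d2 = 1/4 → (0, -1/4)
  seg 2: left by d9 = 77/6 → (-77/6, -1/4)
  seg 3: down by d8 = 55/12 → (-77/6, -29/6)
  seg 4: down by d4 = 13 → (-77/6, -107/6)
  seg 5: right by d1 = 16 → (19/6, -107/6)
  seg 6: left by d8 = 55/12 → (-17/12, -107/6)
  seg 7: left by d9 = 77/6 → (-57/4, -107/6)
  seg 8: right by d10 = 1325/8 → (1211/8, -107/6)
  seg 9: down by d8 = 55/12 → (1211/8, -269/12)
  seg 10: down by d5 = 1/2 → (1211/8, -275/12)

d5 = 1/2
d6 = -65/2
d7 = 65/2
d8 = 55/12
d9 = 77/6
d10 = 1325/8
endpoint = (1211/8, -275/12)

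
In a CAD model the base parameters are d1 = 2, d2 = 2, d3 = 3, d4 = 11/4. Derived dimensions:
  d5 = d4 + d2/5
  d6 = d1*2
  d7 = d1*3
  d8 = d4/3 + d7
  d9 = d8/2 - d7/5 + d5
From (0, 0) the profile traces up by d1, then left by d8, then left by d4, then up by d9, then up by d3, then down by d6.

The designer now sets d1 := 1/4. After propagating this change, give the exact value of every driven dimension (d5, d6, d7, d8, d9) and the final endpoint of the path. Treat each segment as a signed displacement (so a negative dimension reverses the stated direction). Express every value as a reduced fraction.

d5 = 63/20
d6 = 1/2
d7 = 3/4
d8 = 5/3
d9 = 23/6
endpoint = (-53/12, 79/12)

Apply edit: d1 := 1/4
  d5 = d4 + d2/5 = 63/20
  d6 = d1*2 = 1/2
  d7 = d1*3 = 3/4
  d8 = d4/3 + d7 = 5/3
  d9 = d8/2 - d7/5 + d5 = 23/6
Walk from origin (0, 0):
  seg 1: up by d1 = 1/4 → (0, 1/4)
  seg 2: left by d8 = 5/3 → (-5/3, 1/4)
  seg 3: left by d4 = 11/4 → (-53/12, 1/4)
  seg 4: up by d9 = 23/6 → (-53/12, 49/12)
  seg 5: up by d3 = 3 → (-53/12, 85/12)
  seg 6: down by d6 = 1/2 → (-53/12, 79/12)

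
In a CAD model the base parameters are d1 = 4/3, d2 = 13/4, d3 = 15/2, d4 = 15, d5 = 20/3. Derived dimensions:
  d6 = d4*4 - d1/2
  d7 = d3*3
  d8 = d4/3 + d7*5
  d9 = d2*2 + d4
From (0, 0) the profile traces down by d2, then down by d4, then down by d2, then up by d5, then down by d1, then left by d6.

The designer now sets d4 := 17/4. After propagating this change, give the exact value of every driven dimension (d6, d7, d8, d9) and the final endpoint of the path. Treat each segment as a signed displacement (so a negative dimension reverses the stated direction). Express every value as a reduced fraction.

Apply edit: d4 := 17/4
  d6 = d4*4 - d1/2 = 49/3
  d7 = d3*3 = 45/2
  d8 = d4/3 + d7*5 = 1367/12
  d9 = d2*2 + d4 = 43/4
Walk from origin (0, 0):
  seg 1: down by d2 = 13/4 → (0, -13/4)
  seg 2: down by d4 = 17/4 → (0, -15/2)
  seg 3: down by d2 = 13/4 → (0, -43/4)
  seg 4: up by d5 = 20/3 → (0, -49/12)
  seg 5: down by d1 = 4/3 → (0, -65/12)
  seg 6: left by d6 = 49/3 → (-49/3, -65/12)

d6 = 49/3
d7 = 45/2
d8 = 1367/12
d9 = 43/4
endpoint = (-49/3, -65/12)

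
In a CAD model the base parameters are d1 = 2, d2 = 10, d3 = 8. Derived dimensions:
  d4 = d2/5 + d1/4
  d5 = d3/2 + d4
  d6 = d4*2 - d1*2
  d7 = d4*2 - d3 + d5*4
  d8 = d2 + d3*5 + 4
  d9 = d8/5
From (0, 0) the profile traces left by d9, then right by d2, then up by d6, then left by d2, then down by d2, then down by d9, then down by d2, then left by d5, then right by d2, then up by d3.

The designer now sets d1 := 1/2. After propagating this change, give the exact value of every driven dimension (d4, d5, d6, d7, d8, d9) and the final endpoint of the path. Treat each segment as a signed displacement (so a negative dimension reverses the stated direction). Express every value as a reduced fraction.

d4 = 17/8
d5 = 49/8
d6 = 13/4
d7 = 83/4
d8 = 54
d9 = 54/5
endpoint = (-277/40, -391/20)

Apply edit: d1 := 1/2
  d4 = d2/5 + d1/4 = 17/8
  d5 = d3/2 + d4 = 49/8
  d6 = d4*2 - d1*2 = 13/4
  d7 = d4*2 - d3 + d5*4 = 83/4
  d8 = d2 + d3*5 + 4 = 54
  d9 = d8/5 = 54/5
Walk from origin (0, 0):
  seg 1: left by d9 = 54/5 → (-54/5, 0)
  seg 2: right by d2 = 10 → (-4/5, 0)
  seg 3: up by d6 = 13/4 → (-4/5, 13/4)
  seg 4: left by d2 = 10 → (-54/5, 13/4)
  seg 5: down by d2 = 10 → (-54/5, -27/4)
  seg 6: down by d9 = 54/5 → (-54/5, -351/20)
  seg 7: down by d2 = 10 → (-54/5, -551/20)
  seg 8: left by d5 = 49/8 → (-677/40, -551/20)
  seg 9: right by d2 = 10 → (-277/40, -551/20)
  seg 10: up by d3 = 8 → (-277/40, -391/20)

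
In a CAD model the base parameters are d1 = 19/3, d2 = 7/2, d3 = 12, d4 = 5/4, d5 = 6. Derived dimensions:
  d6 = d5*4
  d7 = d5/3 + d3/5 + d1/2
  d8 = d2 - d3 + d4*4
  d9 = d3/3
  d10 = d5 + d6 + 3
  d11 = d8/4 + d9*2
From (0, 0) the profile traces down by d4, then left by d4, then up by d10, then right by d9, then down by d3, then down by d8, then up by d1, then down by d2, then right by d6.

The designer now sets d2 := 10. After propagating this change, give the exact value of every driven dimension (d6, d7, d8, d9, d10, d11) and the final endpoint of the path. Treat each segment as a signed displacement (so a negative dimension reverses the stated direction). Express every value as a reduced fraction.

Apply edit: d2 := 10
  d6 = d5*4 = 24
  d7 = d5/3 + d3/5 + d1/2 = 227/30
  d8 = d2 - d3 + d4*4 = 3
  d9 = d3/3 = 4
  d10 = d5 + d6 + 3 = 33
  d11 = d8/4 + d9*2 = 35/4
Walk from origin (0, 0):
  seg 1: down by d4 = 5/4 → (0, -5/4)
  seg 2: left by d4 = 5/4 → (-5/4, -5/4)
  seg 3: up by d10 = 33 → (-5/4, 127/4)
  seg 4: right by d9 = 4 → (11/4, 127/4)
  seg 5: down by d3 = 12 → (11/4, 79/4)
  seg 6: down by d8 = 3 → (11/4, 67/4)
  seg 7: up by d1 = 19/3 → (11/4, 277/12)
  seg 8: down by d2 = 10 → (11/4, 157/12)
  seg 9: right by d6 = 24 → (107/4, 157/12)

d6 = 24
d7 = 227/30
d8 = 3
d9 = 4
d10 = 33
d11 = 35/4
endpoint = (107/4, 157/12)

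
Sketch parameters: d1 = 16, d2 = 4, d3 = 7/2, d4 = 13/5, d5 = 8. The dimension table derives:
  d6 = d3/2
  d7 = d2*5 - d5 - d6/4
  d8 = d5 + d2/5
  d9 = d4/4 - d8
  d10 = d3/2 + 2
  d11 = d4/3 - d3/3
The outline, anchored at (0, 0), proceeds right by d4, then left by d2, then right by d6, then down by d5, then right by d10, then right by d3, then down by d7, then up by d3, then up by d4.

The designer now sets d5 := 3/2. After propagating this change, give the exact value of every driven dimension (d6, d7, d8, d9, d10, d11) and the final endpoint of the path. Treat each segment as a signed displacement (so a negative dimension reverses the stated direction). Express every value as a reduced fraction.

Apply edit: d5 := 3/2
  d6 = d3/2 = 7/4
  d7 = d2*5 - d5 - d6/4 = 289/16
  d8 = d5 + d2/5 = 23/10
  d9 = d4/4 - d8 = -33/20
  d10 = d3/2 + 2 = 15/4
  d11 = d4/3 - d3/3 = -3/10
Walk from origin (0, 0):
  seg 1: right by d4 = 13/5 → (13/5, 0)
  seg 2: left by d2 = 4 → (-7/5, 0)
  seg 3: right by d6 = 7/4 → (7/20, 0)
  seg 4: down by d5 = 3/2 → (7/20, -3/2)
  seg 5: right by d10 = 15/4 → (41/10, -3/2)
  seg 6: right by d3 = 7/2 → (38/5, -3/2)
  seg 7: down by d7 = 289/16 → (38/5, -313/16)
  seg 8: up by d3 = 7/2 → (38/5, -257/16)
  seg 9: up by d4 = 13/5 → (38/5, -1077/80)

d6 = 7/4
d7 = 289/16
d8 = 23/10
d9 = -33/20
d10 = 15/4
d11 = -3/10
endpoint = (38/5, -1077/80)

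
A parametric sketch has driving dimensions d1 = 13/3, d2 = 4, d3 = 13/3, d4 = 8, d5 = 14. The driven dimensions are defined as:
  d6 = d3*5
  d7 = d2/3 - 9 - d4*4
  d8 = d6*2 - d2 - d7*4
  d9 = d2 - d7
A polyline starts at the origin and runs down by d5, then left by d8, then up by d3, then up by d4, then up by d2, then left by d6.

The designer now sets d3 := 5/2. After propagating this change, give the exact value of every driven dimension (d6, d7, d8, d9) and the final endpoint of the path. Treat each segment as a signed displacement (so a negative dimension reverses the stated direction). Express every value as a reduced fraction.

d6 = 25/2
d7 = -119/3
d8 = 539/3
d9 = 131/3
endpoint = (-1153/6, 1/2)

Apply edit: d3 := 5/2
  d6 = d3*5 = 25/2
  d7 = d2/3 - 9 - d4*4 = -119/3
  d8 = d6*2 - d2 - d7*4 = 539/3
  d9 = d2 - d7 = 131/3
Walk from origin (0, 0):
  seg 1: down by d5 = 14 → (0, -14)
  seg 2: left by d8 = 539/3 → (-539/3, -14)
  seg 3: up by d3 = 5/2 → (-539/3, -23/2)
  seg 4: up by d4 = 8 → (-539/3, -7/2)
  seg 5: up by d2 = 4 → (-539/3, 1/2)
  seg 6: left by d6 = 25/2 → (-1153/6, 1/2)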